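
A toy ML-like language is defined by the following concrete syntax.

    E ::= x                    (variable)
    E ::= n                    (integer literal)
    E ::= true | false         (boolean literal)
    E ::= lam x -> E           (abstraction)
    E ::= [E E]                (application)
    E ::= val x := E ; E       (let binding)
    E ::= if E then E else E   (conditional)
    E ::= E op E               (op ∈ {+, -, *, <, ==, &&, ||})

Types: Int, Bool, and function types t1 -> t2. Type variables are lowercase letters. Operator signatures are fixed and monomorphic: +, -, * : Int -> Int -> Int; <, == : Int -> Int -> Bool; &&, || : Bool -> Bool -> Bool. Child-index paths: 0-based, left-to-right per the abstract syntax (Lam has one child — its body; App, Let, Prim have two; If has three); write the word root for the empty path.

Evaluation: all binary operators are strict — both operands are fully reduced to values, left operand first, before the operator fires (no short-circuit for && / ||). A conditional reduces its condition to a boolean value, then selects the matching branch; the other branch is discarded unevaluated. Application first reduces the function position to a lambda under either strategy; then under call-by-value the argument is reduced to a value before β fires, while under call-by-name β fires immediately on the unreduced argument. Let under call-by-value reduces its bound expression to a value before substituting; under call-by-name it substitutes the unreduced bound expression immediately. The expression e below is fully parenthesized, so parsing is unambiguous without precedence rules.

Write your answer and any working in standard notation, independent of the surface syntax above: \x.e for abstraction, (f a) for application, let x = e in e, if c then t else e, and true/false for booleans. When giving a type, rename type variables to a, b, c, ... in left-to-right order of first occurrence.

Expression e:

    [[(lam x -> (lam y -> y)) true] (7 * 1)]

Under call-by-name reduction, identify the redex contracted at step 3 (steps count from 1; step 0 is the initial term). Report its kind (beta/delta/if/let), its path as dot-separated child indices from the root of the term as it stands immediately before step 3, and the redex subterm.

Answer: delta at root : (7 * 1)

Working:
step 0: (((\x.(\y.y)) true) (7 * 1))
step 1: [beta@0] ((\y.y) (7 * 1))
step 2: [beta@root] (7 * 1)
step 3: [delta@root] 7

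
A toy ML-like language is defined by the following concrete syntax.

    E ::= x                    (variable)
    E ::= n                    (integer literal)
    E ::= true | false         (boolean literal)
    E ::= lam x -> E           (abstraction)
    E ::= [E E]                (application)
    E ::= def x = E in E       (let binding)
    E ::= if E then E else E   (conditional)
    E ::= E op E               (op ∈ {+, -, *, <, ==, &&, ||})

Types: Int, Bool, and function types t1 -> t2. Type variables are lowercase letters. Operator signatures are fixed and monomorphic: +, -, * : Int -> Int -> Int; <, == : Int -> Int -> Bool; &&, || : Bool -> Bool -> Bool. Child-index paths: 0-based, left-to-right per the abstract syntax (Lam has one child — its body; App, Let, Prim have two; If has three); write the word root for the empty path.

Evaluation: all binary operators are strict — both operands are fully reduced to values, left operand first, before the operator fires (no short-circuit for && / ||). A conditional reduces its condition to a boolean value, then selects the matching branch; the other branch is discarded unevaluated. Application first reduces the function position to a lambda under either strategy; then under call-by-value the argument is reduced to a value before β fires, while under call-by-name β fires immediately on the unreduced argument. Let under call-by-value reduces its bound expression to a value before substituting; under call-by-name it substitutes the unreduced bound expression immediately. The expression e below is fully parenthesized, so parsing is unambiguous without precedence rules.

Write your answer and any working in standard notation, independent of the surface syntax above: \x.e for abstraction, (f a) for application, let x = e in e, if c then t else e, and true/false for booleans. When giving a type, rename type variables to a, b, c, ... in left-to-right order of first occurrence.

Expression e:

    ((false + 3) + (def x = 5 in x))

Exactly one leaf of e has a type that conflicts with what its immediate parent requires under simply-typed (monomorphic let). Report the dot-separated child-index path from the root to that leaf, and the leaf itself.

Trace:
  unify Bool ~ Int
  FAIL: mismatch Bool ~ Int

Answer: 0.0 : false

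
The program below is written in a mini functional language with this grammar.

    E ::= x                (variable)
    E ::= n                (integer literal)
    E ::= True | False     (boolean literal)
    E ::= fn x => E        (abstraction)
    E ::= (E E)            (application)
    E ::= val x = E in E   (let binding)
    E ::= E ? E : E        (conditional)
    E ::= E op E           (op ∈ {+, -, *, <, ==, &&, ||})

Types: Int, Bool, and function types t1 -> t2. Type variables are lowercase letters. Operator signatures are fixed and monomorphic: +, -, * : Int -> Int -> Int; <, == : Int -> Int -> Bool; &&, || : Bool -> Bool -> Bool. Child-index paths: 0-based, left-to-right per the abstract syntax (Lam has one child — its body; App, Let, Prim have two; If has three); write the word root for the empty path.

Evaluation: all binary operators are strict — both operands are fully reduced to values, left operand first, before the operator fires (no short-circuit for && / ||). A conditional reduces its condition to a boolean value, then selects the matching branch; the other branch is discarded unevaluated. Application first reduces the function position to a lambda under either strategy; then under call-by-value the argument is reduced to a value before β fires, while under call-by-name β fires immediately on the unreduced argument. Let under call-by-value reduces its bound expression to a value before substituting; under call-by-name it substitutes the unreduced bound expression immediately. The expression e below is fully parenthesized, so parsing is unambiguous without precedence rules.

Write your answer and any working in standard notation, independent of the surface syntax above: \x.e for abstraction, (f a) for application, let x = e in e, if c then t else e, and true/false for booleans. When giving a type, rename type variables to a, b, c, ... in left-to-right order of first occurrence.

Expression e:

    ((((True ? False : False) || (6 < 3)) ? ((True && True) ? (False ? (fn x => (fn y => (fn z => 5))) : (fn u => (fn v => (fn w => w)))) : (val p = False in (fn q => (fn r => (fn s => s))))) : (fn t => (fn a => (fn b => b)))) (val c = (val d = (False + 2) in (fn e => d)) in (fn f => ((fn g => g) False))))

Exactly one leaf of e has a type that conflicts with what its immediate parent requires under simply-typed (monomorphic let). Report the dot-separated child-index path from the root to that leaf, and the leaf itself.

Answer: 1.0.0.0 : false

Working:
  unify Bool ~ Bool
  unify Bool ~ Bool
  unify Bool ~ Bool
  unify Int ~ Int
  unify Int ~ Int
  unify Bool ~ Bool
  unify Bool ~ Bool
  unify Bool ~ Bool
  unify Bool ~ Bool
  unify Bool ~ Bool
  unify Bool ~ Bool
\z._ : c -> Int
\y._ : b -> c -> Int
\x._ : a -> b -> c -> Int
w : f
\w._ : f -> f
\v._ : e -> f -> f
\u._ : d -> e -> f -> f
  unify a -> b -> c -> Int ~ d -> e -> f -> f
  unify a ~ d
  unify b -> c -> Int ~ e -> f -> f
  unify b ~ e
  unify c -> Int ~ f -> f
  unify c ~ f
  unify Int ~ f
let p : Bool
s : i
\s._ : i -> i
\r._ : h -> i -> i
\q._ : g -> h -> i -> i
  unify d -> e -> Int -> Int ~ g -> h -> i -> i
  unify d ~ g
  unify e -> Int -> Int ~ h -> i -> i
  unify e ~ h
  unify Int -> Int ~ i -> i
  unify Int ~ i
  unify Int ~ Int
b : l
\b._ : l -> l
\a._ : k -> l -> l
\t._ : j -> k -> l -> l
  unify g -> h -> Int -> Int ~ j -> k -> l -> l
  unify g ~ j
  unify h -> Int -> Int ~ k -> l -> l
  unify h ~ k
  unify Int -> Int ~ l -> l
  unify Int ~ l
  unify Int ~ Int
  unify Bool ~ Int
  FAIL: mismatch Bool ~ Int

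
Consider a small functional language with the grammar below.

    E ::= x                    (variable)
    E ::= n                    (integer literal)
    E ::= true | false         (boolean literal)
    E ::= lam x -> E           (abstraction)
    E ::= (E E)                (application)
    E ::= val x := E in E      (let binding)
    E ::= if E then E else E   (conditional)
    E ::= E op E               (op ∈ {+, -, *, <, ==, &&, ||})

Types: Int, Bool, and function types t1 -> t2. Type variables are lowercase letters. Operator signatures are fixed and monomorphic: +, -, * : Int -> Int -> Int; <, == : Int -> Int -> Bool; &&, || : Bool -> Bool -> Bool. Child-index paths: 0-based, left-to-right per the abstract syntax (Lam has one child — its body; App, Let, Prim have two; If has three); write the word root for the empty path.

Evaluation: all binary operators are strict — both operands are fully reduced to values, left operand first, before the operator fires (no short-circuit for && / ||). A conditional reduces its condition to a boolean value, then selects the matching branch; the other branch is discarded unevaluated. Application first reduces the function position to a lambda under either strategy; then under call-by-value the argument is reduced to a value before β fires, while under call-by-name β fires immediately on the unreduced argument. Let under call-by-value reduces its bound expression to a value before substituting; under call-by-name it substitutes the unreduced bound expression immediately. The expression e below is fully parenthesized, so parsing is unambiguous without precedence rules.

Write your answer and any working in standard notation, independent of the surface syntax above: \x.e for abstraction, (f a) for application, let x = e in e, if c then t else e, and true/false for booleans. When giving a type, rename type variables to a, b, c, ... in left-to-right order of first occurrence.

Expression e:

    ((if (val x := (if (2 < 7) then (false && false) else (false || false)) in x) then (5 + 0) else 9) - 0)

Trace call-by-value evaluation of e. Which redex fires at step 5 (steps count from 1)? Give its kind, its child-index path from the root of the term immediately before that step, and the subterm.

Answer: if at 0 : (if false then (5 + 0) else 9)

Derivation:
step 0: ((if (let x = (if (2 < 7) then (false && false) else (false || false)) in x) then (5 + 0) else 9) - 0)
step 1: [delta@0.0.0.0] ((if (let x = (if true then (false && false) else (false || false)) in x) then (5 + 0) else 9) - 0)
step 2: [if@0.0.0] ((if (let x = (false && false) in x) then (5 + 0) else 9) - 0)
step 3: [delta@0.0.0] ((if (let x = false in x) then (5 + 0) else 9) - 0)
step 4: [let@0.0] ((if false then (5 + 0) else 9) - 0)
step 5: [if@0] (9 - 0)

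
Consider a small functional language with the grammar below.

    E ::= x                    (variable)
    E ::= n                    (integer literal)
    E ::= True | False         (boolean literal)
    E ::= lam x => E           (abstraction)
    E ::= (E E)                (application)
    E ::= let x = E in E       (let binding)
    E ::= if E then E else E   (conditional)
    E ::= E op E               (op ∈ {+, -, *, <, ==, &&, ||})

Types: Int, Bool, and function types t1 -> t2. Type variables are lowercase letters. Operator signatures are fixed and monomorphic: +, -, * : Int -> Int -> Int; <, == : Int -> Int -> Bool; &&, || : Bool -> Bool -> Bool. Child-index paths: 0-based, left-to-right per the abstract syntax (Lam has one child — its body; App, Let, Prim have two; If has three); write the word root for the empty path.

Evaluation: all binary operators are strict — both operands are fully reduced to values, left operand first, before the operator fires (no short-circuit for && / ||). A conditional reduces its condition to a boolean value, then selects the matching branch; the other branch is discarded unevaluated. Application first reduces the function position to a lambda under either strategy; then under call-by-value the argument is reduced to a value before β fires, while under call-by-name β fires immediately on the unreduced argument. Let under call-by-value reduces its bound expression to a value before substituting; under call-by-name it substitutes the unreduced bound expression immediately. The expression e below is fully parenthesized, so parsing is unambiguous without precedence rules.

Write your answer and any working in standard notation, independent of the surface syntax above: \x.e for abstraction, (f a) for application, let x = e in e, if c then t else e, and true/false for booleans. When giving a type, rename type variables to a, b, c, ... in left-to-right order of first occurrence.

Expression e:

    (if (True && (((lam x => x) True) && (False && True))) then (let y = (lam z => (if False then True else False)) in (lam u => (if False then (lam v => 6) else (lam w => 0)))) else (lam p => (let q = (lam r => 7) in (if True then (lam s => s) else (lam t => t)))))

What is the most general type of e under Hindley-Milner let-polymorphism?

Derivation:
  unify Bool ~ Bool
x : a
\x._ : a -> a
  unify a -> a ~ Bool -> b
  unify a ~ Bool
  unify Bool ~ b
_ _ : Bool
  unify Bool ~ Bool
  unify Bool ~ Bool
  unify Bool ~ Bool
  unify Bool ~ Bool
  unify Bool ~ Bool
  unify Bool ~ Bool
  unify Bool ~ Bool
  unify Bool ~ Bool
\z._ : c -> Bool
let y : forall. c -> Bool
  unify Bool ~ Bool
\v._ : e -> Int
\w._ : f -> Int
  unify e -> Int ~ f -> Int
  unify e ~ f
  unify Int ~ Int
\u._ : d -> f -> Int
\r._ : h -> Int
let q : forall. h -> Int
  unify Bool ~ Bool
s : i
\s._ : i -> i
t : j
\t._ : j -> j
  unify i -> i ~ j -> j
  unify i ~ j
  unify j ~ j
\p._ : g -> j -> j
  unify d -> f -> Int ~ g -> j -> j
  unify d ~ g
  unify f -> Int ~ j -> j
  unify f ~ j
  unify Int ~ j

Answer: a -> Int -> Int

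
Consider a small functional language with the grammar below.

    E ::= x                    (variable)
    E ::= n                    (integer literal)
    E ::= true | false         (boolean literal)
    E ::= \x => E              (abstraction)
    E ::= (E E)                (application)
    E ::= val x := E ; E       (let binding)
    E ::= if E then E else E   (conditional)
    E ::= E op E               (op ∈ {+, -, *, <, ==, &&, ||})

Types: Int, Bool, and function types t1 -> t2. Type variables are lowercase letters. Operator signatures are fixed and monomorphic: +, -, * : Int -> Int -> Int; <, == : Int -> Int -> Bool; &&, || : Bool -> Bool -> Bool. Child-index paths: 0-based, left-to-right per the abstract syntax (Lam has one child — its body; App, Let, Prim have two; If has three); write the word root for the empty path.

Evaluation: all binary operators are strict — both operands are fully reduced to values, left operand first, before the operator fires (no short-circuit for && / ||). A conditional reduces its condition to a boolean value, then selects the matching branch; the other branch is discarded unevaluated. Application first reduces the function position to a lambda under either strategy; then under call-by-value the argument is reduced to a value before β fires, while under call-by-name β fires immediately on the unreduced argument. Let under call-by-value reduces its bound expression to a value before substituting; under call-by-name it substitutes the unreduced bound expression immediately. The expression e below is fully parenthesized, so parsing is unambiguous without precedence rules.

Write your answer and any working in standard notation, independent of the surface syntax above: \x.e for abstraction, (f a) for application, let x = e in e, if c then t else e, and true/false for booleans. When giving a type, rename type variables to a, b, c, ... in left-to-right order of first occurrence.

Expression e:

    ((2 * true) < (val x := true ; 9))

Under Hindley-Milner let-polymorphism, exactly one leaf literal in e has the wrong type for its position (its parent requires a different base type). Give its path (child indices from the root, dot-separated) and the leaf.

Trace:
  unify Int ~ Int
  unify Bool ~ Int
  FAIL: mismatch Bool ~ Int

Answer: 0.1 : true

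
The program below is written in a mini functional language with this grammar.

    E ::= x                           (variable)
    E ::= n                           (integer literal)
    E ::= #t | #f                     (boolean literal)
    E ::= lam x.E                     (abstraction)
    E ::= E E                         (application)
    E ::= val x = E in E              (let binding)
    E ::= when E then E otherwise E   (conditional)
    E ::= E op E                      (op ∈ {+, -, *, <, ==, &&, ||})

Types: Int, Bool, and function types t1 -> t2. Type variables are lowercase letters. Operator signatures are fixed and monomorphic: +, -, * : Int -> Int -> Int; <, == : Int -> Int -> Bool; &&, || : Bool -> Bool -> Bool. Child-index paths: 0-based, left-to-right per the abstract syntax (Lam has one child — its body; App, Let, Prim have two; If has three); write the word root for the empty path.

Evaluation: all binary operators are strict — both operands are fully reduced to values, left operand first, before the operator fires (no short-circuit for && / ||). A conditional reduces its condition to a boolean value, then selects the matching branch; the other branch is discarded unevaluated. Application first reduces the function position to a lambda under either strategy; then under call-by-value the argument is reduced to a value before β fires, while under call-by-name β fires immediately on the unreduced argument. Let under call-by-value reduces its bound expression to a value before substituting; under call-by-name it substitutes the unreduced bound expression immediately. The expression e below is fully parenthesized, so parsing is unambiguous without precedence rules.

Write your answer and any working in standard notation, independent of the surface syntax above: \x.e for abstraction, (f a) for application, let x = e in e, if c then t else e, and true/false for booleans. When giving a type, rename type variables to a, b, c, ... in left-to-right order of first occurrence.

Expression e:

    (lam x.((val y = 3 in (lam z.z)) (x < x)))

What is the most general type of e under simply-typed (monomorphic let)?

Answer: Int -> Bool

Trace:
let y : Int
z : b
\z._ : b -> b
x : a
  unify a ~ Int
x : Int
  unify Int ~ Int
  unify b -> b ~ Bool -> c
  unify b ~ Bool
  unify Bool ~ c
_ _ : Bool
\x._ : Int -> Bool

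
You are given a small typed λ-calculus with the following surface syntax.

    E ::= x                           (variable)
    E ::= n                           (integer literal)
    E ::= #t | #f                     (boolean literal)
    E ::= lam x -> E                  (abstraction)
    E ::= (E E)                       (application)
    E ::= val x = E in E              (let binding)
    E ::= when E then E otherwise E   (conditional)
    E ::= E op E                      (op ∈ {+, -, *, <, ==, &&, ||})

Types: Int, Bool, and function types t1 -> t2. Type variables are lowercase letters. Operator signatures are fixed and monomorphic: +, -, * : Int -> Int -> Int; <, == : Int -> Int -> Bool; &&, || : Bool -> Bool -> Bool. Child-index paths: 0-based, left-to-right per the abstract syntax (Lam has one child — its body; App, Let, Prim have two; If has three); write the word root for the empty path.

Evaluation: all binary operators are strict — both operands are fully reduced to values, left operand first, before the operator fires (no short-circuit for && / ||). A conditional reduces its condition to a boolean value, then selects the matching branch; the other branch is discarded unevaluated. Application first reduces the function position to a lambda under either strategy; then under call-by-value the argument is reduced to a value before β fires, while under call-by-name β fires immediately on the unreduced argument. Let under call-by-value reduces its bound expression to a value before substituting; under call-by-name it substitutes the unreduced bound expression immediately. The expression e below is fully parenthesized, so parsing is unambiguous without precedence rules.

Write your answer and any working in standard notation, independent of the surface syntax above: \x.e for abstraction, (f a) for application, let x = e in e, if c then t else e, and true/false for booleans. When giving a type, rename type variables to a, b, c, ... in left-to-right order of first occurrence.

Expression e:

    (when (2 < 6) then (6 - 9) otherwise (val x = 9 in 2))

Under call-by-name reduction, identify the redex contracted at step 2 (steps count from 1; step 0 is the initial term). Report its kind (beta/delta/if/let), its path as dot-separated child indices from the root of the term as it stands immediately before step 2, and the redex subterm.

Answer: if at root : (if true then (6 - 9) else (let x = 9 in 2))

Derivation:
step 0: (if (2 < 6) then (6 - 9) else (let x = 9 in 2))
step 1: [delta@0] (if true then (6 - 9) else (let x = 9 in 2))
step 2: [if@root] (6 - 9)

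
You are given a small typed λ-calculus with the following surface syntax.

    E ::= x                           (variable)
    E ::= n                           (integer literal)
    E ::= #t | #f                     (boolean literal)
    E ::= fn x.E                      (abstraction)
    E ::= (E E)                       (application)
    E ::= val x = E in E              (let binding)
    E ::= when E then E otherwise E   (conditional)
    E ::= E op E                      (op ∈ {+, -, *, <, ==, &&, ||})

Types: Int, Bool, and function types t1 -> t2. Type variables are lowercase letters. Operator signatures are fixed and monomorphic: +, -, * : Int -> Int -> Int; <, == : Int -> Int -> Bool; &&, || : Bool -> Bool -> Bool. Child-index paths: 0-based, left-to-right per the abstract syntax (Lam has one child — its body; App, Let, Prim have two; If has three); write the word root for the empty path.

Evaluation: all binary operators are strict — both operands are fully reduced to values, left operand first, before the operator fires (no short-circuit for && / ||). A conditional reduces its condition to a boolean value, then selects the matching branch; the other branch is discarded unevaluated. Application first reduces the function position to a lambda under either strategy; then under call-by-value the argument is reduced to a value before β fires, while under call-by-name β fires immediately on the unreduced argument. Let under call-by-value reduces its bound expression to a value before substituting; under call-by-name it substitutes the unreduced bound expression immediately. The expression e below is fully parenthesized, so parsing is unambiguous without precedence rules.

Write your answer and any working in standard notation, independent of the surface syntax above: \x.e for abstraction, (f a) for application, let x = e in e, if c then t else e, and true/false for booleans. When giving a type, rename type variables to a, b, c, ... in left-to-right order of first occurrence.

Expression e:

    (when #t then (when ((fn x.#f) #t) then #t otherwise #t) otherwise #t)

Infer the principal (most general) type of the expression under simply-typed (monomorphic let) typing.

Answer: Bool

Working:
  unify Bool ~ Bool
\x._ : a -> Bool
  unify a -> Bool ~ Bool -> b
  unify a ~ Bool
  unify Bool ~ b
_ _ : Bool
  unify Bool ~ Bool
  unify Bool ~ Bool
  unify Bool ~ Bool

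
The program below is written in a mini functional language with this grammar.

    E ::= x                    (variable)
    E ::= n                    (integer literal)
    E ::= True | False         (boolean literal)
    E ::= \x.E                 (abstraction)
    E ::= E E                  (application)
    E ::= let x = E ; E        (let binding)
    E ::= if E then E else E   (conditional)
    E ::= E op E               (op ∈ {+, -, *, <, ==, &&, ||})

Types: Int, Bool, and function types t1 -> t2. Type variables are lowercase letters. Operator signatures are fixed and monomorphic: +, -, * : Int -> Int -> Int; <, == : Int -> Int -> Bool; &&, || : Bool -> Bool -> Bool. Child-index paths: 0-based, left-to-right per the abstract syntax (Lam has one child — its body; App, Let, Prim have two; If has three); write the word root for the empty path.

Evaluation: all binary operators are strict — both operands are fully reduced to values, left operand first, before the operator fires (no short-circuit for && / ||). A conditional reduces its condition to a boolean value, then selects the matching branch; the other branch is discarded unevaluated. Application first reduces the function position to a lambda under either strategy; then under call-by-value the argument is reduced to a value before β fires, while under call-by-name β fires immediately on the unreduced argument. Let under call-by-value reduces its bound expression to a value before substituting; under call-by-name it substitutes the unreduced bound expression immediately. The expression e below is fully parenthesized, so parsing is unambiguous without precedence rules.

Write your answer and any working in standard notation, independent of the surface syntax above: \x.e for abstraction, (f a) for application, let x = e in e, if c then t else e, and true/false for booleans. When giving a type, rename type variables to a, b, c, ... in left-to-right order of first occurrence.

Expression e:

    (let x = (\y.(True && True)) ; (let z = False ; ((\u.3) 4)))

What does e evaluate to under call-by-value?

Working:
step 0: (let x = (\y.(true && true)) in (let z = false in ((\u.3) 4)))
step 1: [let@root] (let z = false in ((\u.3) 4))
step 2: [let@root] ((\u.3) 4)
step 3: [beta@root] 3

Answer: 3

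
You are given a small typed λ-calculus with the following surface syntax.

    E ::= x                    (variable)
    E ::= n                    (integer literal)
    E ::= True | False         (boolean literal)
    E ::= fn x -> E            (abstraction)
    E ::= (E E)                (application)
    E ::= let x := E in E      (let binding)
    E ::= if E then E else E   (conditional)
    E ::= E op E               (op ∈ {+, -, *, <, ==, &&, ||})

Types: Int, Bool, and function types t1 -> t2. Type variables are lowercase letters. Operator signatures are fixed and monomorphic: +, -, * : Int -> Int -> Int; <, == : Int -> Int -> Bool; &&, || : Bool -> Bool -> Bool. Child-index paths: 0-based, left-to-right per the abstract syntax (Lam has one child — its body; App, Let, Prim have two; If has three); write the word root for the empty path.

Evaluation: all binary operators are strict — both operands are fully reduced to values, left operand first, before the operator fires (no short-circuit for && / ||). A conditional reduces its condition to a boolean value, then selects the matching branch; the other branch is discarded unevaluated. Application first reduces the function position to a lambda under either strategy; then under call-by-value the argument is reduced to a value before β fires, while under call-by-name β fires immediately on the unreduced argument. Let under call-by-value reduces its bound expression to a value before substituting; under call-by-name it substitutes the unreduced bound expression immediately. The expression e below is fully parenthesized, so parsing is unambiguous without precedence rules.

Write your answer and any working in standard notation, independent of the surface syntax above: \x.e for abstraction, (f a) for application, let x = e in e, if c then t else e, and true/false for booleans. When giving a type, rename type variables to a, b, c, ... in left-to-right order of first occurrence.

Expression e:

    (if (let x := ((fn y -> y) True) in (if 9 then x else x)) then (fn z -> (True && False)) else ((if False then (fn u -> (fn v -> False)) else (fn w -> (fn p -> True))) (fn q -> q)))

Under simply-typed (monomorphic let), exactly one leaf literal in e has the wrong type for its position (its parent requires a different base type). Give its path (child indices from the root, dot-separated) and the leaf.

Trace:
y : a
\y._ : a -> a
  unify a -> a ~ Bool -> b
  unify a ~ Bool
  unify Bool ~ b
_ _ : Bool
let x : Bool
  unify Int ~ Bool
  FAIL: mismatch Int ~ Bool

Answer: 0.1.0 : 9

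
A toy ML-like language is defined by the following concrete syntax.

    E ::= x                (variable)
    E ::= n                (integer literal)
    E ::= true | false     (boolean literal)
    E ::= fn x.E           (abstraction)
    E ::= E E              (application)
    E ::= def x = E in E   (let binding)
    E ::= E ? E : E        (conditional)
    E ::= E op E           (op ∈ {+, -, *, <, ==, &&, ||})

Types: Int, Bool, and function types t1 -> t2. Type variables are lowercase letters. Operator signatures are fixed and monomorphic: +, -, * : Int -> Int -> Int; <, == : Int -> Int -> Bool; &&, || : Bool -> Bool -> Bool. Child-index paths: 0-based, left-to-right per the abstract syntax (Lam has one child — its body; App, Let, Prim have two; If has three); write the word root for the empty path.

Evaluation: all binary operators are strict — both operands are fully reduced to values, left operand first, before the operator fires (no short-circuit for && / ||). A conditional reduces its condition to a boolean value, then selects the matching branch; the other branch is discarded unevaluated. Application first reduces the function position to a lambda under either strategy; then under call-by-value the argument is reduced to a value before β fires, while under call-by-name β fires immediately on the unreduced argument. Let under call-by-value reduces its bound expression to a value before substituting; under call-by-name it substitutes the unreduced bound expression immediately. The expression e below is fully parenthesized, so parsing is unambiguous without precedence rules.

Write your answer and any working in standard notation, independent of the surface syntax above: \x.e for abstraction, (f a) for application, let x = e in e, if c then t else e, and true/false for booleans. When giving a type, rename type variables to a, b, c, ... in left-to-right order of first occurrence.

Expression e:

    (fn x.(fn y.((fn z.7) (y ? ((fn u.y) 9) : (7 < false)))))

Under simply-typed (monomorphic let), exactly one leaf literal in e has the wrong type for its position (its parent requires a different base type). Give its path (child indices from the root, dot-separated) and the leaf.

Answer: 0.0.1.2.1 : false

Derivation:
\z._ : c -> Int
y : b
  unify b ~ Bool
y : Bool
\u._ : d -> Bool
  unify d -> Bool ~ Int -> e
  unify d ~ Int
  unify Bool ~ e
_ _ : Bool
  unify Int ~ Int
  unify Bool ~ Int
  FAIL: mismatch Bool ~ Int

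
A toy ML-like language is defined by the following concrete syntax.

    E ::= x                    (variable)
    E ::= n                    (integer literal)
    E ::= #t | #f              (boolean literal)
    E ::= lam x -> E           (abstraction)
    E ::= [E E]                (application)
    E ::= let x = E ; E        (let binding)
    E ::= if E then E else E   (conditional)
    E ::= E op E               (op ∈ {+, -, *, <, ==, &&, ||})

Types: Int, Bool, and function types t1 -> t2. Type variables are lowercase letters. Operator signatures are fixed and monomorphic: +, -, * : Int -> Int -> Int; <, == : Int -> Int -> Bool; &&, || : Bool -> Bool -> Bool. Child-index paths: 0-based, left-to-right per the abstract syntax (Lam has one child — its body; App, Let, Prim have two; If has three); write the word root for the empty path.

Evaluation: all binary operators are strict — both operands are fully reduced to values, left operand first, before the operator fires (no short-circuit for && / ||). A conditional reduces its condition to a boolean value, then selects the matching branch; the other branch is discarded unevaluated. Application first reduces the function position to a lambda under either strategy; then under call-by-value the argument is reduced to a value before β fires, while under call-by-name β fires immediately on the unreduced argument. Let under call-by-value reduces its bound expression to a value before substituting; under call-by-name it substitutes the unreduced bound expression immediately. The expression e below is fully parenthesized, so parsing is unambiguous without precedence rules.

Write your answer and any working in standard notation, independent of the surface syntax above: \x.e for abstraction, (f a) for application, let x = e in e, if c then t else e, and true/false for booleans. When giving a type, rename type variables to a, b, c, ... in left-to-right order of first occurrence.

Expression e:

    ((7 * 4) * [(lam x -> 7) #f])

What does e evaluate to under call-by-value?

Answer: 196

Derivation:
step 0: ((7 * 4) * ((\x.7) false))
step 1: [delta@0] (28 * ((\x.7) false))
step 2: [beta@1] (28 * 7)
step 3: [delta@root] 196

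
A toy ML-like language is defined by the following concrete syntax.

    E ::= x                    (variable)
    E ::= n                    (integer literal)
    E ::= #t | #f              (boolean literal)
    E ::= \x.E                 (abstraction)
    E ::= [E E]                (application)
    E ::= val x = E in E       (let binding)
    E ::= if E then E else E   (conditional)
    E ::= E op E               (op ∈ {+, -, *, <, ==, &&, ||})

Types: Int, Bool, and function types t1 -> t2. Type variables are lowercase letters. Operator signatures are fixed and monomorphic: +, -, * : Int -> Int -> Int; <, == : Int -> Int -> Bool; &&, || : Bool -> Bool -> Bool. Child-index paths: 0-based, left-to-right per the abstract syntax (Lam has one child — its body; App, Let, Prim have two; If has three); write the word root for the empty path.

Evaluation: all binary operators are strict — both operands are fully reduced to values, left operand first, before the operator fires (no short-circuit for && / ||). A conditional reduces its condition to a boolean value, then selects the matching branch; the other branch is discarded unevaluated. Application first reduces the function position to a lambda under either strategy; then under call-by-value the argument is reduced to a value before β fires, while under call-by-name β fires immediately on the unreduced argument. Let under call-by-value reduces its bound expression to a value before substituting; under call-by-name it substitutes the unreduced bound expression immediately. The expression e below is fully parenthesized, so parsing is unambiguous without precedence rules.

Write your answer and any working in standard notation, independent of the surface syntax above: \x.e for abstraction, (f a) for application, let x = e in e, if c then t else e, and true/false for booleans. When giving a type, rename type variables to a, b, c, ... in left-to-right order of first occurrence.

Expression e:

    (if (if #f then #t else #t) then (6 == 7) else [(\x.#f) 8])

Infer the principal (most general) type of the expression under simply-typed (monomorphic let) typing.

Answer: Bool

Working:
  unify Bool ~ Bool
  unify Bool ~ Bool
  unify Bool ~ Bool
  unify Int ~ Int
  unify Int ~ Int
\x._ : a -> Bool
  unify a -> Bool ~ Int -> b
  unify a ~ Int
  unify Bool ~ b
_ _ : Bool
  unify Bool ~ Bool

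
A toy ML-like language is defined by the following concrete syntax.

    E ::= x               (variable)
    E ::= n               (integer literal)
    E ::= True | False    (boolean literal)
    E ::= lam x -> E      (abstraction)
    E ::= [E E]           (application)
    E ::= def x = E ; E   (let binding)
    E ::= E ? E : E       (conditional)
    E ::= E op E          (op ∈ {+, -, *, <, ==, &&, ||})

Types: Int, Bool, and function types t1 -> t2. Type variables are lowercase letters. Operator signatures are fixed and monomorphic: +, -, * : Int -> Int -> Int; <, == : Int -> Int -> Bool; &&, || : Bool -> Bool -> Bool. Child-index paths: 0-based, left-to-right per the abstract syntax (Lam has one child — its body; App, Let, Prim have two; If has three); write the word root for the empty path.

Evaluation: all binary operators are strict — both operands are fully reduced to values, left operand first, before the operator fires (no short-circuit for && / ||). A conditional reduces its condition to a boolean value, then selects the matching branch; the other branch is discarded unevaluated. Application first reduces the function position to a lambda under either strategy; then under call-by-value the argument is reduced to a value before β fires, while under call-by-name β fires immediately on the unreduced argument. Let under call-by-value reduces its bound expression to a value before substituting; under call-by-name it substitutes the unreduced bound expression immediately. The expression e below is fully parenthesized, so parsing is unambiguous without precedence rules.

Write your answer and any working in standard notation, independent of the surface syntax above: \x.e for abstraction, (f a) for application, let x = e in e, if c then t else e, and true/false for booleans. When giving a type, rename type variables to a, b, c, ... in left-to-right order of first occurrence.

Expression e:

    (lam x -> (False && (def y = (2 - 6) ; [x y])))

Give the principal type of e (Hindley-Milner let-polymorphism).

Answer: (Int -> Bool) -> Bool

Trace:
  unify Bool ~ Bool
  unify Int ~ Int
  unify Int ~ Int
let y : Int
x : a
y : Int
  unify a ~ Int -> b
_ _ : b
  unify b ~ Bool
\x._ : (Int -> Bool) -> Bool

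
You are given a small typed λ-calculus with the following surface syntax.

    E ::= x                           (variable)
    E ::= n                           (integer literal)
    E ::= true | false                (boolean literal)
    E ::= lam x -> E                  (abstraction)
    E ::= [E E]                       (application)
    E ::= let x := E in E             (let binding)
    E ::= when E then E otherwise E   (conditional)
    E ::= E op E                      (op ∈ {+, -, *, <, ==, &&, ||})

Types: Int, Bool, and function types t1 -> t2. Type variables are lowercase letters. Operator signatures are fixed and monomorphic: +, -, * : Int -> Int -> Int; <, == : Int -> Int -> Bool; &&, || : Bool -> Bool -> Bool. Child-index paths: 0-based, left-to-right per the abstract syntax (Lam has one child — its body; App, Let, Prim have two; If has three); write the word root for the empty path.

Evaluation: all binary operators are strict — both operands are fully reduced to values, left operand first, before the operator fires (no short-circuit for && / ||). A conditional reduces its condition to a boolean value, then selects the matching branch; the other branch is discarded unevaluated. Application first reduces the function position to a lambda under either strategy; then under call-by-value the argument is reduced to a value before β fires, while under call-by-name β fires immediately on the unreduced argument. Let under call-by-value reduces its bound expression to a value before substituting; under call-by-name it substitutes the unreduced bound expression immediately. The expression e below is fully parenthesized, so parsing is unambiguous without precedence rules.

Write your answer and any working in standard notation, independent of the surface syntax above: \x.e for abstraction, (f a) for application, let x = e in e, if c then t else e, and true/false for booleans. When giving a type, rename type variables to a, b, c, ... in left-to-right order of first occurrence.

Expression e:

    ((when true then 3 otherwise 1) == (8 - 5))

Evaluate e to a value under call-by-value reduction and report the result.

Answer: true

Trace:
step 0: ((if true then 3 else 1) == (8 - 5))
step 1: [if@0] (3 == (8 - 5))
step 2: [delta@1] (3 == 3)
step 3: [delta@root] true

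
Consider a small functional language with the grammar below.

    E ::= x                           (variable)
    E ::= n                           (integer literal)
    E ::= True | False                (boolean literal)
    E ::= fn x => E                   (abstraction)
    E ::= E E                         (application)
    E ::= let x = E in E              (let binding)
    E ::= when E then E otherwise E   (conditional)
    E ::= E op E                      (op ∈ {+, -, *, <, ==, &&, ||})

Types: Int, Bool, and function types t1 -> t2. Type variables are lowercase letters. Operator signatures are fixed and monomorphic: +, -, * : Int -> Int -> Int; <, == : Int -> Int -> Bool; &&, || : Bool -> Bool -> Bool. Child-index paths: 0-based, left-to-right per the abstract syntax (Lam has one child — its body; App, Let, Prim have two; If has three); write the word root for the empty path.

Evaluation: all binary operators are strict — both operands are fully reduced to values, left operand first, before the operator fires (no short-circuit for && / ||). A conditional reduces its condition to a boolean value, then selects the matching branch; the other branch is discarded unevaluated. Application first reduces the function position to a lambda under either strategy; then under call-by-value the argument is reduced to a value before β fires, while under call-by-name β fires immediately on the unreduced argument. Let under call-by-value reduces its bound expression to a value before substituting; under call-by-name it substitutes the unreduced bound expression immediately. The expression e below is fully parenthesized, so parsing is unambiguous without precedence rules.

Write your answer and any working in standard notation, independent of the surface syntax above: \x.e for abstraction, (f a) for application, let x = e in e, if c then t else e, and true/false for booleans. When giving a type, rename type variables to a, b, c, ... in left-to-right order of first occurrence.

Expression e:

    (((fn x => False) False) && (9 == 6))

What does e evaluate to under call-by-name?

Trace:
step 0: (((\x.false) false) && (9 == 6))
step 1: [beta@0] (false && (9 == 6))
step 2: [delta@1] (false && false)
step 3: [delta@root] false

Answer: false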